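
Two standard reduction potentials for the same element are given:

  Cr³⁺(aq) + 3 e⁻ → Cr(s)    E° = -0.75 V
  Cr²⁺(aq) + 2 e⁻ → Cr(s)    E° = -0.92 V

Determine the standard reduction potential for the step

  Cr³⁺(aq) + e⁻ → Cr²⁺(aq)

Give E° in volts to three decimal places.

-0.410 V

Sequential free energies add, so n₃E°₃ = n₁E°₁ + n₂E°₂.
With n₃ = 3, and the known step contributing 2×(-0.92) V, the unknown satisfies 1·E° = 3×(-0.75) − 2×(-0.92) = -0.410.
E° = -0.410 / 1 = -0.410 V.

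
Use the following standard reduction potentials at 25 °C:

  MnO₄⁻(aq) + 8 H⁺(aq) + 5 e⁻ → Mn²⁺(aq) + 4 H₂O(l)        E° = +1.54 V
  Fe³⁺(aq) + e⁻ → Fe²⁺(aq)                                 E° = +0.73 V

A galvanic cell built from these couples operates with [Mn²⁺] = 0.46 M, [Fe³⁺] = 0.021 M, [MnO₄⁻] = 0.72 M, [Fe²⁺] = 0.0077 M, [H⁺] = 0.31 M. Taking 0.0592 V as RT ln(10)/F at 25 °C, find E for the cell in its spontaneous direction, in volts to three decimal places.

+0.738 V

MnO₄⁻/Mn²⁺ is the cathode (higher E°), Fe³⁺/Fe²⁺ the anode: E°cell = +1.54 − (+0.73) = +0.81 V, n = 5.
Overall: MnO₄⁻(aq) + 8 H⁺(aq) + 5 Fe²⁺(aq) → Mn²⁺(aq) + 4 H₂O(l) + 5 Fe³⁺(aq)
Q = [Mn²⁺]·[Fe³⁺]^5 / ([MnO₄⁻]·[H⁺]^8·[Fe²⁺]^5); log Q = 6.053.
E = E° − (0.0592/n) log Q = +0.81 − (0.0592/5)(6.053) = +0.738 V.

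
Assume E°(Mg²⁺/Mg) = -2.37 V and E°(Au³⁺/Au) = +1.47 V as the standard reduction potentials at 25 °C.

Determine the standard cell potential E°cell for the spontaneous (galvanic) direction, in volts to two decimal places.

The Au³⁺/Au couple has the higher reduction potential, so it is the cathode; Mg²⁺/Mg is oxidised at the anode.
E°cell = E°(cathode) − E°(anode) = (+1.47) − (-2.37) = +3.84 V.

+3.84 V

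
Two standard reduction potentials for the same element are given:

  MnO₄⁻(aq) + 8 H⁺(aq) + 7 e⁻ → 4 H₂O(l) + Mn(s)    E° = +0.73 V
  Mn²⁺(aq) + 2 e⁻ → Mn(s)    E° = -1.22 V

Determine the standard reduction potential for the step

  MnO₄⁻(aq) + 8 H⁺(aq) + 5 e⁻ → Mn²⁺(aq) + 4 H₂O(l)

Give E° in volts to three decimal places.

Sequential free energies add, so n₃E°₃ = n₁E°₁ + n₂E°₂.
With n₃ = 7, and the known step contributing 2×(-1.22) V, the unknown satisfies 5·E° = 7×(+0.73) − 2×(-1.22) = +7.550.
E° = +7.550 / 5 = +1.510 V.

+1.510 V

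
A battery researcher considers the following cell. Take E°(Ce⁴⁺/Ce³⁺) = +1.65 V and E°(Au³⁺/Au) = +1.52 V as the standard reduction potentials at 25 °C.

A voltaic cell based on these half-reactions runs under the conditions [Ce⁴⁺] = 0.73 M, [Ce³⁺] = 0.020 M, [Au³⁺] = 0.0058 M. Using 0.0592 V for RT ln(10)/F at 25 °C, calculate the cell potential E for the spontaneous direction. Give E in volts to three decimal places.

Ce⁴⁺/Ce³⁺ is the cathode (higher E°), Au³⁺/Au the anode: E°cell = +1.65 − (+1.52) = +0.13 V, n = 3.
Overall: 3 Ce⁴⁺(aq) + Au(s) → 3 Ce³⁺(aq) + Au³⁺(aq)
Q = [Ce³⁺]^3·[Au³⁺] / ([Ce⁴⁺]^3); log Q = -6.923.
E = E° − (0.0592/n) log Q = +0.13 − (0.0592/3)(-6.923) = +0.267 V.

+0.267 V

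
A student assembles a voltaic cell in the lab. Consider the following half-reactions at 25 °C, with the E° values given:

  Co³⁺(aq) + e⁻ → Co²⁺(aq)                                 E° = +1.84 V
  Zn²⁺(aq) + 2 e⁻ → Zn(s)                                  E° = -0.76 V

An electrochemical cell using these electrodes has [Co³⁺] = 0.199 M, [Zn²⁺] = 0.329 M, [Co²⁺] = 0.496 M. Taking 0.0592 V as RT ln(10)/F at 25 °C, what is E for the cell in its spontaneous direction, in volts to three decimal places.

Co³⁺/Co²⁺ is the cathode (higher E°), Zn²⁺/Zn the anode: E°cell = +1.84 − (-0.76) = +2.60 V, n = 2.
Overall: 2 Co³⁺(aq) + Zn(s) → 2 Co²⁺(aq) + Zn²⁺(aq)
Q = [Co²⁺]^2·[Zn²⁺] / ([Co³⁺]^2); log Q = 0.310.
E = E° − (0.0592/n) log Q = +2.60 − (0.0592/2)(0.310) = +2.591 V.

+2.591 V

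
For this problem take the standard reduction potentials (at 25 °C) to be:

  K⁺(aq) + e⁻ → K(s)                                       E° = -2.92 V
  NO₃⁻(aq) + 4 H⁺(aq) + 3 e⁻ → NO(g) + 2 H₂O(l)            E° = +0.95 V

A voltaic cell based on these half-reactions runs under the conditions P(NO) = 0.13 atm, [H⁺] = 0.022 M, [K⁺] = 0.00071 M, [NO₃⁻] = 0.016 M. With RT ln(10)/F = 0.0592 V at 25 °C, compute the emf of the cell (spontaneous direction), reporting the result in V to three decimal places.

+3.908 V

NO₃⁻/NO is the cathode (higher E°), K⁺/K the anode: E°cell = +0.95 − (-2.92) = +3.87 V, n = 3.
Overall: NO₃⁻(aq) + 4 H⁺(aq) + 3 K(s) → NO(g) + 2 H₂O(l) + 3 K⁺(aq)
Q = P(NO)·[K⁺]^3 / ([NO₃⁻]·[H⁺]^4); log Q = -1.906.
E = E° − (0.0592/n) log Q = +3.87 − (0.0592/3)(-1.906) = +3.908 V.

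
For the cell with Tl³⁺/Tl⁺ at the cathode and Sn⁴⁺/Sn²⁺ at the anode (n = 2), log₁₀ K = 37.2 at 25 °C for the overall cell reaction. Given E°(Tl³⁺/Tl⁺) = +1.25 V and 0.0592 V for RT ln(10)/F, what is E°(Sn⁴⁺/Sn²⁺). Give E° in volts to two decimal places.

E°cell = (0.0592/n)·log K = (0.0592/2)(37.2) = +1.101 V.
Since Tl³⁺/Tl⁺ is the cathode and Sn⁴⁺/Sn²⁺ the anode, E°cell = E°(Tl³⁺/Tl⁺) − E°(Sn⁴⁺/Sn²⁺).
So E°(Sn⁴⁺/Sn²⁺) = E°(Tl³⁺/Tl⁺) − E°cell = (+1.25) − (+1.101) = +0.15 V.

+0.15 V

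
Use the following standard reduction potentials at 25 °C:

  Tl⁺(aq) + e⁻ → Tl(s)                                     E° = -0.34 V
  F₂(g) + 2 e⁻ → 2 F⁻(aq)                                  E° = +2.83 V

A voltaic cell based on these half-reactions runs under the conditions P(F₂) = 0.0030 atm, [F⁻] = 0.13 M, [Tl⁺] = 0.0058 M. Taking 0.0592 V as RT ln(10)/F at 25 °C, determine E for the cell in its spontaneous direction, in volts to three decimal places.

+3.280 V

F₂/F⁻ is the cathode (higher E°), Tl⁺/Tl the anode: E°cell = +2.83 − (-0.34) = +3.17 V, n = 2.
Overall: F₂(g) + 2 Tl(s) → 2 F⁻(aq) + 2 Tl⁺(aq)
Q = [F⁻]^2·[Tl⁺]^2 / (P(F₂)); log Q = -3.722.
E = E° − (0.0592/n) log Q = +3.17 − (0.0592/2)(-3.722) = +3.280 V.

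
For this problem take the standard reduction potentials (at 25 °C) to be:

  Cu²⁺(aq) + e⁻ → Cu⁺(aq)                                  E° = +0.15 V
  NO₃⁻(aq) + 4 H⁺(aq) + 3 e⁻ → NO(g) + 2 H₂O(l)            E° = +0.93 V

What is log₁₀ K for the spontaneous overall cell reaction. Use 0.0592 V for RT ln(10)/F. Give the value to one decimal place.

Cathode: NO₃⁻/NO; anode: Cu²⁺/Cu⁺. E°cell = +0.78 V, n = 3.
log K = nE°cell / 0.0592 = (3)(+0.78) / 0.0592 = 39.5.

39.5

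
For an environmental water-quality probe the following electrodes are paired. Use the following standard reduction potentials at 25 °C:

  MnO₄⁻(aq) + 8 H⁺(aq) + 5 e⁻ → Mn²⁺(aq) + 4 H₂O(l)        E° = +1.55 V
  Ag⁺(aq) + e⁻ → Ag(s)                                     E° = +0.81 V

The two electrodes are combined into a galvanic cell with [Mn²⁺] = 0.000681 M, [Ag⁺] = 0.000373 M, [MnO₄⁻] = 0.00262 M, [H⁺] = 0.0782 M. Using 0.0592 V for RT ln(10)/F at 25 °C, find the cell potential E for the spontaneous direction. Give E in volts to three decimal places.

MnO₄⁻/Mn²⁺ is the cathode (higher E°), Ag⁺/Ag the anode: E°cell = +1.55 − (+0.81) = +0.74 V, n = 5.
Overall: MnO₄⁻(aq) + 8 H⁺(aq) + 5 Ag(s) → Mn²⁺(aq) + 4 H₂O(l) + 5 Ag⁺(aq)
Q = [Mn²⁺]·[Ag⁺]^5 / ([MnO₄⁻]·[H⁺]^8); log Q = -8.872.
E = E° − (0.0592/n) log Q = +0.74 − (0.0592/5)(-8.872) = +0.845 V.

+0.845 V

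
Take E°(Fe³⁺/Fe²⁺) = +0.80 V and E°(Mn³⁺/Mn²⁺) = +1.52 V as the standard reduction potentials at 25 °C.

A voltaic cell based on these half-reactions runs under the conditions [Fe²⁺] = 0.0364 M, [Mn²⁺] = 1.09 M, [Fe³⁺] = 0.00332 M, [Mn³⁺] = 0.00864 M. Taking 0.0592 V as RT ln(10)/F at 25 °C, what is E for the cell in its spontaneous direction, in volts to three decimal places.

Mn³⁺/Mn²⁺ is the cathode (higher E°), Fe³⁺/Fe²⁺ the anode: E°cell = +1.52 − (+0.80) = +0.72 V, n = 1.
Overall: Mn³⁺(aq) + Fe²⁺(aq) → Mn²⁺(aq) + Fe³⁺(aq)
Q = [Mn²⁺]·[Fe³⁺] / ([Mn³⁺]·[Fe²⁺]); log Q = 1.061.
E = E° − (0.0592/n) log Q = +0.72 − (0.0592/1)(1.061) = +0.657 V.

+0.657 V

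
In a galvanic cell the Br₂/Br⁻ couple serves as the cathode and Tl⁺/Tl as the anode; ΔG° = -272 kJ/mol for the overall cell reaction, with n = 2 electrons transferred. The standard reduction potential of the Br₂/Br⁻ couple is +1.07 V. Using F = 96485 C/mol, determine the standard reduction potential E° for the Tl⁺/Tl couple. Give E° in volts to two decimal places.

-0.34 V

E°cell = −ΔG°/(nF) = −(-272×10³)/((2)(96485)) = +1.410 V.
Since Br₂/Br⁻ is the cathode and Tl⁺/Tl the anode, E°cell = E°(Br₂/Br⁻) − E°(Tl⁺/Tl).
So E°(Tl⁺/Tl) = E°(Br₂/Br⁻) − E°cell = (+1.07) − (+1.410) = -0.34 V.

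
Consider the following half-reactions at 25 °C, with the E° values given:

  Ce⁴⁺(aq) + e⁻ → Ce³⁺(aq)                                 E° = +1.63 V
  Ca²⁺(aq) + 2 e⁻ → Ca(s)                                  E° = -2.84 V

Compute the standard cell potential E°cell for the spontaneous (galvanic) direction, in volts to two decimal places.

The Ce⁴⁺/Ce³⁺ couple has the higher reduction potential, so it is the cathode; Ca²⁺/Ca is oxidised at the anode.
E°cell = E°(cathode) − E°(anode) = (+1.63) − (-2.84) = +4.47 V.

+4.47 V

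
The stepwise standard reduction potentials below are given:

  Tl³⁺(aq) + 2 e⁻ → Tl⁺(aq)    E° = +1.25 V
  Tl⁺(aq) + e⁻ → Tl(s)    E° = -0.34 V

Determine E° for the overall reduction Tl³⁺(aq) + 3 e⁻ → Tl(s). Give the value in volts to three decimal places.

Standard free energies of sequential steps add: ΔG°₃ = ΔG°₁ + ΔG°₂, so n₃E°₃ = n₁E°₁ + n₂E°₂.
E°₃ = (2×+1.25 + 1×-0.34) / 3 = (+2.160) / 3 = +0.720 V.

+0.720 V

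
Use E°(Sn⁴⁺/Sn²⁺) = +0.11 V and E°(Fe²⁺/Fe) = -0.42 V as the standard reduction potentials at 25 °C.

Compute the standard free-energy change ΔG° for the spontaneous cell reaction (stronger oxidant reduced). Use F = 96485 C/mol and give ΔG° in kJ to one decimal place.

Sn⁴⁺/Sn²⁺ (E° = +0.11 V) is the cathode; Fe²⁺/Fe (E° = -0.42 V) is the anode, so E°cell = +0.53 V.
Balancing electrons gives n = 2 (lcm of 2 and 2).
ΔG° = −nFE° = −(2)(96485)(+0.53) = -102,274 J = -102.3 kJ.

-102.3 kJ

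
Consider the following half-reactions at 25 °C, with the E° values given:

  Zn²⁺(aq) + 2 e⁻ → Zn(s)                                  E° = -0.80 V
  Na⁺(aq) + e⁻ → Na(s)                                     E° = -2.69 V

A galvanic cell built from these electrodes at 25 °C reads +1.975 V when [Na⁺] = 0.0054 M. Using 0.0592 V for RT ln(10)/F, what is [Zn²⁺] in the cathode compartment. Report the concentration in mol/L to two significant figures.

0.022 M

Zn²⁺/Zn is the cathode, Na⁺/Na the anode: E°cell = +1.89 V, n = 2.
Overall reaction: Zn²⁺(aq) + 2 Na(s) → Zn(s) + 2 Na⁺(aq); Q = [Na⁺]^2/[Zn²⁺]^1.
From E = E° − (0.0592/n) log Q: log Q = (E° − E)·n/0.0592 = (+1.89 − (+1.975))·2/0.0592 = -2.8716.
So 1·log[Zn²⁺] = 2·log(0.0054) − log Q = -4.5352 − (-2.8716) = -1.6636; [Zn²⁺] = 10^(-1.6636) ≈ 0.022 M.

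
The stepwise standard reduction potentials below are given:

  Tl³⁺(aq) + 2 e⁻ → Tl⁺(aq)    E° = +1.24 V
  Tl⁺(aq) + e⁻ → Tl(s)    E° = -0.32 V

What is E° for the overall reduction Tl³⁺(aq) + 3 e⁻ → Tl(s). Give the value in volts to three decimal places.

Adding the free-energy changes (−nFE°) of the two steps gives −n₃FE°₃ = −n₁FE°₁ − n₂FE°₂.
E°₃ = (2×+1.24 + 1×-0.32) / 3 = (+2.160) / 3 = +0.720 V.

+0.720 V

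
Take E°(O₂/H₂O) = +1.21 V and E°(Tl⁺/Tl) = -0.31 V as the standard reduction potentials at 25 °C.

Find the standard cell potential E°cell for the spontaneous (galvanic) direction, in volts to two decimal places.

+1.52 V

The O₂/H₂O couple has the higher reduction potential, so it is the cathode; Tl⁺/Tl is oxidised at the anode.
E°cell = E°(cathode) − E°(anode) = (+1.21) − (-0.31) = +1.52 V.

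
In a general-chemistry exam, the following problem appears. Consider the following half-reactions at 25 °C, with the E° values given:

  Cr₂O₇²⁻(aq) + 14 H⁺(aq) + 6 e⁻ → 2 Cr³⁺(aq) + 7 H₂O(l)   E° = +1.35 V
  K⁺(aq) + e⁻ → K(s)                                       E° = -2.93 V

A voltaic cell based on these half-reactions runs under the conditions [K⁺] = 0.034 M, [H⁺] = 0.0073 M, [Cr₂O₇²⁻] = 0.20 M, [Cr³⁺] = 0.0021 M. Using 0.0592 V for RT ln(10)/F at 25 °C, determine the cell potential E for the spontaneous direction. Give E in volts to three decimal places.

+4.118 V

Cr₂O₇²⁻/Cr³⁺ is the cathode (higher E°), K⁺/K the anode: E°cell = +1.35 − (-2.93) = +4.28 V, n = 6.
Overall: Cr₂O₇²⁻(aq) + 14 H⁺(aq) + 6 K(s) → 2 Cr³⁺(aq) + 7 H₂O(l) + 6 K⁺(aq)
Q = [Cr³⁺]^2·[K⁺]^6 / ([Cr₂O₇²⁻]·[H⁺]^14); log Q = 16.446.
E = E° − (0.0592/n) log Q = +4.28 − (0.0592/6)(16.446) = +4.118 V.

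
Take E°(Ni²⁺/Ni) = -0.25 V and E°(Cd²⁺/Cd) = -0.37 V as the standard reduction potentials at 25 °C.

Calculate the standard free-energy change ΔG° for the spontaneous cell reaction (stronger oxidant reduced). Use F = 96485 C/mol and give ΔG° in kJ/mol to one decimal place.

Ni²⁺/Ni (E° = -0.25 V) is the cathode; Cd²⁺/Cd (E° = -0.37 V) is the anode, so E°cell = +0.12 V.
Balancing electrons gives n = 2 (lcm of 2 and 2).
ΔG° = −nFE° = −(2)(96485)(+0.12) = -23,156 J = -23.2 kJ/mol.

-23.2 kJ/mol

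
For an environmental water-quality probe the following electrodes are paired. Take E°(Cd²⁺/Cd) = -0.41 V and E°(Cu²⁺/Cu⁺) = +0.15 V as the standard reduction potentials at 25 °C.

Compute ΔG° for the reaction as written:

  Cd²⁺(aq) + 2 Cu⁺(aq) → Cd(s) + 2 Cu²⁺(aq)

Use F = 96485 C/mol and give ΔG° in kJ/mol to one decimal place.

+108.1 kJ/mol

As written, Cd²⁺/Cd is reduced (cathode) and Cu²⁺/Cu⁺ is oxidised (anode), so E°cell = (-0.41) − (+0.15) = -0.56 V.
Balancing electrons gives n = 2.
ΔG° = −nFE° = −(2)(96485)(-0.56) = 108,063 J = +108.1 kJ/mol.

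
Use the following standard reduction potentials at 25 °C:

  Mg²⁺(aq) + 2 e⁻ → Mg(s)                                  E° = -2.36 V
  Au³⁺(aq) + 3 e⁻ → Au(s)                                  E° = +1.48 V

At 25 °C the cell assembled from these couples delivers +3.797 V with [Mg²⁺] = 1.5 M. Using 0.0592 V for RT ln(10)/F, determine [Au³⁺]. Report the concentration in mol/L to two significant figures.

Au³⁺/Au is the cathode, Mg²⁺/Mg the anode: E°cell = +3.84 V, n = 6.
Overall reaction: 2 Au³⁺(aq) + 3 Mg(s) → 2 Au(s) + 3 Mg²⁺(aq); Q = [Mg²⁺]^3/[Au³⁺]^2.
From E = E° − (0.0592/n) log Q: log Q = (E° − E)·n/0.0592 = (+3.84 − (+3.797))·6/0.0592 = 4.3581.
So 2·log[Au³⁺] = 3·log(1.5) − log Q = 0.5283 − (4.3581) = -3.8298; log[Au³⁺] = -3.8298 / 2 = -1.9149; [Au³⁺] = 10^(-1.9149) ≈ 0.012 M.

0.012 M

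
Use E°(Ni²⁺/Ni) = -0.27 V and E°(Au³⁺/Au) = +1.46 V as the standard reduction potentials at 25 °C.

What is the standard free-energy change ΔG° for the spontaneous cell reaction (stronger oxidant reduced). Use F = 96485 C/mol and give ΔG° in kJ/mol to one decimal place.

-1001.5 kJ/mol

Au³⁺/Au (E° = +1.46 V) is the cathode; Ni²⁺/Ni (E° = -0.27 V) is the anode, so E°cell = +1.73 V.
Balancing electrons gives n = 6 (lcm of 3 and 2).
ΔG° = −nFE° = −(6)(96485)(+1.73) = -1,001,514 J = -1001.5 kJ/mol.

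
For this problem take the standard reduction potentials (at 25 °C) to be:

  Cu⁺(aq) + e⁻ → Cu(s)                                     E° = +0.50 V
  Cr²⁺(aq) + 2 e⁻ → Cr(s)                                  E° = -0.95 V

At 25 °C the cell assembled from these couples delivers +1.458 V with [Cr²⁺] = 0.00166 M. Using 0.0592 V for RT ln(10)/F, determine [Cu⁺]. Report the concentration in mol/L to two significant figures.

Cu⁺/Cu is the cathode, Cr²⁺/Cr the anode: E°cell = +1.45 V, n = 2.
Overall reaction: 2 Cu⁺(aq) + Cr(s) → 2 Cu(s) + Cr²⁺(aq); Q = [Cr²⁺]^1/[Cu⁺]^2.
From E = E° − (0.0592/n) log Q: log Q = (E° − E)·n/0.0592 = (+1.45 − (+1.458))·2/0.0592 = -0.2703.
So 2·log[Cu⁺] = 1·log(0.00166) − log Q = -2.7799 − (-0.2703) = -2.5096; log[Cu⁺] = -2.5096 / 2 = -1.2548; [Cu⁺] = 10^(-1.2548) ≈ 0.056 M.

0.056 M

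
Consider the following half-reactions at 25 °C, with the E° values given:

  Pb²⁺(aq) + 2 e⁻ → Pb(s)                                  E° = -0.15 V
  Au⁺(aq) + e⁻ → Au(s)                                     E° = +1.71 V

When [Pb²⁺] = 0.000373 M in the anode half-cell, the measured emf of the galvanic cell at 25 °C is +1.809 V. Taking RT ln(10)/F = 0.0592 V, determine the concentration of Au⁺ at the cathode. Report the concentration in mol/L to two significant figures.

Au⁺/Au is the cathode, Pb²⁺/Pb the anode: E°cell = +1.86 V, n = 2.
Overall reaction: 2 Au⁺(aq) + Pb(s) → 2 Au(s) + Pb²⁺(aq); Q = [Pb²⁺]^1/[Au⁺]^2.
From E = E° − (0.0592/n) log Q: log Q = (E° − E)·n/0.0592 = (+1.86 − (+1.809))·2/0.0592 = 1.7230.
So 2·log[Au⁺] = 1·log(0.000373) − log Q = -3.4283 − (1.7230) = -5.1513; log[Au⁺] = -5.1513 / 2 = -2.5756; [Au⁺] = 10^(-2.5756) ≈ 0.0027 M.

0.0027 M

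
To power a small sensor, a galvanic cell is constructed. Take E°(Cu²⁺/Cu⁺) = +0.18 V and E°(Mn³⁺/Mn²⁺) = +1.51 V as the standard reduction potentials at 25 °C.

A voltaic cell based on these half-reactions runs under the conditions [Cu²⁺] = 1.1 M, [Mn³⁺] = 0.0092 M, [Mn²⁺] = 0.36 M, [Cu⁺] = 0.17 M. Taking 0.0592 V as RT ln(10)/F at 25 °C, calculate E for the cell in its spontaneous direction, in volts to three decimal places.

+1.188 V

Mn³⁺/Mn²⁺ is the cathode (higher E°), Cu²⁺/Cu⁺ the anode: E°cell = +1.51 − (+0.18) = +1.33 V, n = 1.
Overall: Mn³⁺(aq) + Cu⁺(aq) → Mn²⁺(aq) + Cu²⁺(aq)
Q = [Mn²⁺]·[Cu²⁺] / ([Mn³⁺]·[Cu⁺]); log Q = 2.403.
E = E° − (0.0592/n) log Q = +1.33 − (0.0592/1)(2.403) = +1.188 V.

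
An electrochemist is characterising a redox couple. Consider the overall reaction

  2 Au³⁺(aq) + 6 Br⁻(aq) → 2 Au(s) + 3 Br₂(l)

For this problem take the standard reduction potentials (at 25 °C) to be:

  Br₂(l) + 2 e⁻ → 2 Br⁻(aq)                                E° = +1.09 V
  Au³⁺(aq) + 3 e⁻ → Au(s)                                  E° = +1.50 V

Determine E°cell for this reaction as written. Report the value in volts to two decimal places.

The Au³⁺/Au couple has the higher reduction potential, so it is the cathode; Br₂/Br⁻ is oxidised at the anode.
E°cell = E°(cathode) − E°(anode) = (+1.50) − (+1.09) = +0.41 V.
Since E°cell > 0, the reaction is spontaneous under standard conditions.

+0.41 V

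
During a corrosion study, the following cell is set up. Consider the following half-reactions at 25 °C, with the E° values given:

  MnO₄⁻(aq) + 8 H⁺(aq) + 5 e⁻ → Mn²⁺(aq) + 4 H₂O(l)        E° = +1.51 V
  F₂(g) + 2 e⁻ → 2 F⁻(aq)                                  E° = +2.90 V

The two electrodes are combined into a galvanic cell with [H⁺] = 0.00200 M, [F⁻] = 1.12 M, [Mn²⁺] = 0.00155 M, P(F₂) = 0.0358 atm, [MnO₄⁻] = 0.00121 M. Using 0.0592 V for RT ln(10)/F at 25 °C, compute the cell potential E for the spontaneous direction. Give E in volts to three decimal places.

F₂/F⁻ is the cathode (higher E°), MnO₄⁻/Mn²⁺ the anode: E°cell = +2.90 − (+1.51) = +1.39 V, n = 10.
Overall: 5 F₂(g) + 2 Mn²⁺(aq) + 8 H₂O(l) → 10 F⁻(aq) + 2 MnO₄⁻(aq) + 16 H⁺(aq)
Q = [F⁻]^10·[MnO₄⁻]^2·[H⁺]^16 / (P(F₂)^5·[Mn²⁺]^2); log Q = -35.676.
E = E° − (0.0592/n) log Q = +1.39 − (0.0592/10)(-35.676) = +1.601 V.

+1.601 V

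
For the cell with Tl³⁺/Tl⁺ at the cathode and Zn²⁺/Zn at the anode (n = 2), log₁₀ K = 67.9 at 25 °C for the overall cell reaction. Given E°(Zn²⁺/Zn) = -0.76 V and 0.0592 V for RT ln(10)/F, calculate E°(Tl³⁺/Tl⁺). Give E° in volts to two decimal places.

+1.25 V

E°cell = (0.0592/n)·log K = (0.0592/2)(67.9) = +2.010 V.
Since Tl³⁺/Tl⁺ is the cathode and Zn²⁺/Zn the anode, E°cell = E°(Tl³⁺/Tl⁺) − E°(Zn²⁺/Zn).
So E°(Tl³⁺/Tl⁺) = E°cell + E°(Zn²⁺/Zn) = +2.010 + (-0.76) = +1.25 V.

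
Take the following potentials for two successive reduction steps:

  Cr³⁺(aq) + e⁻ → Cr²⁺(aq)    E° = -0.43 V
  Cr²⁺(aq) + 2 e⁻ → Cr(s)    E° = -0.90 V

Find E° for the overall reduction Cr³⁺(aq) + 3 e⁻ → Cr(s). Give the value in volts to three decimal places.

Standard free energies of sequential steps add: ΔG°₃ = ΔG°₁ + ΔG°₂, so n₃E°₃ = n₁E°₁ + n₂E°₂.
E°₃ = (1×-0.43 + 2×-0.90) / 3 = (-2.230) / 3 = -0.743 V.
E° values themselves are not directly additive — weighting by electron count is essential.

-0.743 V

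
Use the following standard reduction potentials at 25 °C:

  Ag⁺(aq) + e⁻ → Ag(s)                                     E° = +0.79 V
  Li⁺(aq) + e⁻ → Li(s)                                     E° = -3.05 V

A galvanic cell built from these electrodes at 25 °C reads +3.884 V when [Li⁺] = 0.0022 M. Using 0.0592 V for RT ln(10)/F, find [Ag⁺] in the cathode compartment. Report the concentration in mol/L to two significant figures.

0.012 M

Ag⁺/Ag is the cathode, Li⁺/Li the anode: E°cell = +3.84 V, n = 1.
Overall reaction: Ag⁺(aq) + Li(s) → Ag(s) + Li⁺(aq); Q = [Li⁺]^1/[Ag⁺]^1.
From E = E° − (0.0592/n) log Q: log Q = (E° − E)·n/0.0592 = (+3.84 − (+3.884))·1/0.0592 = -0.7432.
So 1·log[Ag⁺] = 1·log(0.0022) − log Q = -2.6576 − (-0.7432) = -1.9144; [Ag⁺] = 10^(-1.9144) ≈ 0.012 M.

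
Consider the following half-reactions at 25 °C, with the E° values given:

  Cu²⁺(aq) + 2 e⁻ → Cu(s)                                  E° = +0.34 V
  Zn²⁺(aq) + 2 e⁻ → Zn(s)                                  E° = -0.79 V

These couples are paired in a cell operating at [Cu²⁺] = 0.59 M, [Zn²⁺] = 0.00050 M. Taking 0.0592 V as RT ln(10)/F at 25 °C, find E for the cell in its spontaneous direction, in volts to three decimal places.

Cu²⁺/Cu is the cathode (higher E°), Zn²⁺/Zn the anode: E°cell = +0.34 − (-0.79) = +1.13 V, n = 2.
Overall: Cu²⁺(aq) + Zn(s) → Cu(s) + Zn²⁺(aq)
Q = [Zn²⁺] / ([Cu²⁺]); log Q = -3.072.
E = E° − (0.0592/n) log Q = +1.13 − (0.0592/2)(-3.072) = +1.221 V.

+1.221 V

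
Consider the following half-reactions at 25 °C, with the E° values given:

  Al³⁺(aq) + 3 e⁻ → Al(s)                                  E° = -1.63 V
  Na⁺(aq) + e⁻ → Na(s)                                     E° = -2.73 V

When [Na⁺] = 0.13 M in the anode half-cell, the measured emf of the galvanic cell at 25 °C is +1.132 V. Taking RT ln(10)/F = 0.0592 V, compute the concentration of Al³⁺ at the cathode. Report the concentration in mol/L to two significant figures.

Al³⁺/Al is the cathode, Na⁺/Na the anode: E°cell = +1.10 V, n = 3.
Overall reaction: Al³⁺(aq) + 3 Na(s) → Al(s) + 3 Na⁺(aq); Q = [Na⁺]^3/[Al³⁺]^1.
From E = E° − (0.0592/n) log Q: log Q = (E° − E)·n/0.0592 = (+1.10 − (+1.132))·3/0.0592 = -1.6216.
So 1·log[Al³⁺] = 3·log(0.13) − log Q = -2.6582 − (-1.6216) = -1.0366; [Al³⁺] = 10^(-1.0366) ≈ 0.092 M.

0.092 M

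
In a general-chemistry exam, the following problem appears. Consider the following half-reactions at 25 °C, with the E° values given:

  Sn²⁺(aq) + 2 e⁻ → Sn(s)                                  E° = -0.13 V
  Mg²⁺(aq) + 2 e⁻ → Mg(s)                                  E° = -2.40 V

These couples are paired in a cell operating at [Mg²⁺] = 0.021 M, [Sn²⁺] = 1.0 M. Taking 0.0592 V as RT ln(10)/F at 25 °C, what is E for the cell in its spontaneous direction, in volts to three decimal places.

+2.320 V

Sn²⁺/Sn is the cathode (higher E°), Mg²⁺/Mg the anode: E°cell = -0.13 − (-2.40) = +2.27 V, n = 2.
Overall: Sn²⁺(aq) + Mg(s) → Sn(s) + Mg²⁺(aq)
Q = [Mg²⁺] / ([Sn²⁺]); log Q = -1.678.
E = E° − (0.0592/n) log Q = +2.27 − (0.0592/2)(-1.678) = +2.320 V.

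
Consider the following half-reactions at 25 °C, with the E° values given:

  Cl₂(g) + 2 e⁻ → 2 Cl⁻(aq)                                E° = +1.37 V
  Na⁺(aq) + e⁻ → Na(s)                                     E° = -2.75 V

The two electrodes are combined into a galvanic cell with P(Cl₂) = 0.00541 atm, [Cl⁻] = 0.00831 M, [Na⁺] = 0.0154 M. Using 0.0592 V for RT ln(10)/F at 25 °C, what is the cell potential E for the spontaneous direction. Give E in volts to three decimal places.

Cl₂/Cl⁻ is the cathode (higher E°), Na⁺/Na the anode: E°cell = +1.37 − (-2.75) = +4.12 V, n = 2.
Overall: Cl₂(g) + 2 Na(s) → 2 Cl⁻(aq) + 2 Na⁺(aq)
Q = [Cl⁻]^2·[Na⁺]^2 / (P(Cl₂)); log Q = -5.519.
E = E° − (0.0592/n) log Q = +4.12 − (0.0592/2)(-5.519) = +4.283 V.

+4.283 V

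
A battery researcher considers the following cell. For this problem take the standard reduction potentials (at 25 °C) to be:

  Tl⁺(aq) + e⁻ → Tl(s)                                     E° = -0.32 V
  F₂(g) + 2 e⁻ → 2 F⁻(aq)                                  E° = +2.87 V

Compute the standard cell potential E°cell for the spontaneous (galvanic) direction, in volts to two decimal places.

+3.19 V

The F₂/F⁻ couple has the higher reduction potential, so it is the cathode; Tl⁺/Tl is oxidised at the anode.
E°cell = E°(cathode) − E°(anode) = (+2.87) − (-0.32) = +3.19 V.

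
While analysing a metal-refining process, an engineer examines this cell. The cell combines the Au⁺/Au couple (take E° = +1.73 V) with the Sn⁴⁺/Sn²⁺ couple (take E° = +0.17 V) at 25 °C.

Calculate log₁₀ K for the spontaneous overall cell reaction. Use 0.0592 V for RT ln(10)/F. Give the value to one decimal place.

Cathode: Au⁺/Au; anode: Sn⁴⁺/Sn²⁺. E°cell = +1.56 V, n = 2.
log K = nE°cell / 0.0592 = (2)(+1.56) / 0.0592 = 52.7.

52.7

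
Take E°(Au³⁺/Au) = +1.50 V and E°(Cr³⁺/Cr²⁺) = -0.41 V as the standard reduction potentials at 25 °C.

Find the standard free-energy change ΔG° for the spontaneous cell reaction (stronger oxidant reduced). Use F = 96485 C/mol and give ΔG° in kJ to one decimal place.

-552.9 kJ

Au³⁺/Au (E° = +1.50 V) is the cathode; Cr³⁺/Cr²⁺ (E° = -0.41 V) is the anode, so E°cell = +1.91 V.
Balancing electrons gives n = 3 (lcm of 3 and 1).
ΔG° = −nFE° = −(3)(96485)(+1.91) = -552,859 J = -552.9 kJ.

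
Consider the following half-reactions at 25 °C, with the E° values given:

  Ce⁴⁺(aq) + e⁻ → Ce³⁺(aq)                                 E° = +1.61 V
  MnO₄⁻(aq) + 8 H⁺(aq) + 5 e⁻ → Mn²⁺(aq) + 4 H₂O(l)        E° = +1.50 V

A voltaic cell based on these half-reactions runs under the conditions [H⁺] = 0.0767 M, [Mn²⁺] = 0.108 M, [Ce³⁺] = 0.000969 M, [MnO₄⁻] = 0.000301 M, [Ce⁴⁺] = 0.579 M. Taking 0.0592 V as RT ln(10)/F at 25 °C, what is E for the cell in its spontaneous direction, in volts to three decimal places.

Ce⁴⁺/Ce³⁺ is the cathode (higher E°), MnO₄⁻/Mn²⁺ the anode: E°cell = +1.61 − (+1.50) = +0.11 V, n = 5.
Overall: 5 Ce⁴⁺(aq) + Mn²⁺(aq) + 4 H₂O(l) → 5 Ce³⁺(aq) + MnO₄⁻(aq) + 8 H⁺(aq)
Q = [Ce³⁺]^5·[MnO₄⁻]·[H⁺]^8 / ([Ce⁴⁺]^5·[Mn²⁺]); log Q = -25.358.
E = E° − (0.0592/n) log Q = +0.11 − (0.0592/5)(-25.358) = +0.410 V.

+0.410 V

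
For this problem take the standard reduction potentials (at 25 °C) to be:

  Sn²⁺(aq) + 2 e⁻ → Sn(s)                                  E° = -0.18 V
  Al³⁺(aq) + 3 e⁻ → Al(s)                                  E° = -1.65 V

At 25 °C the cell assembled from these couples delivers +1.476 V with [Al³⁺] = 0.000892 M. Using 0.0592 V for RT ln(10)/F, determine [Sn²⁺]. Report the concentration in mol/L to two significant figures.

0.015 M

Sn²⁺/Sn is the cathode, Al³⁺/Al the anode: E°cell = +1.47 V, n = 6.
Overall reaction: 3 Sn²⁺(aq) + 2 Al(s) → 3 Sn(s) + 2 Al³⁺(aq); Q = [Al³⁺]^2/[Sn²⁺]^3.
From E = E° − (0.0592/n) log Q: log Q = (E° − E)·n/0.0592 = (+1.47 − (+1.476))·6/0.0592 = -0.6081.
So 3·log[Sn²⁺] = 2·log(0.000892) − log Q = -6.0993 − (-0.6081) = -5.4912; log[Sn²⁺] = -5.4912 / 3 = -1.8304; [Sn²⁺] = 10^(-1.8304) ≈ 0.015 M.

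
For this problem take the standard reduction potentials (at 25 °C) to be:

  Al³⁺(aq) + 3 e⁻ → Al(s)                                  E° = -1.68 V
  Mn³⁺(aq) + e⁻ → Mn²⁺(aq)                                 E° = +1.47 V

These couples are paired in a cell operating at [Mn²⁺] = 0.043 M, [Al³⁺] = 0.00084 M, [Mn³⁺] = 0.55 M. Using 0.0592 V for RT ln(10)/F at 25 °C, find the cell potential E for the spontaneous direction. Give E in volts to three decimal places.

+3.276 V

Mn³⁺/Mn²⁺ is the cathode (higher E°), Al³⁺/Al the anode: E°cell = +1.47 − (-1.68) = +3.15 V, n = 3.
Overall: 3 Mn³⁺(aq) + Al(s) → 3 Mn²⁺(aq) + Al³⁺(aq)
Q = [Mn²⁺]^3·[Al³⁺] / ([Mn³⁺]^3); log Q = -6.396.
E = E° − (0.0592/n) log Q = +3.15 − (0.0592/3)(-6.396) = +3.276 V.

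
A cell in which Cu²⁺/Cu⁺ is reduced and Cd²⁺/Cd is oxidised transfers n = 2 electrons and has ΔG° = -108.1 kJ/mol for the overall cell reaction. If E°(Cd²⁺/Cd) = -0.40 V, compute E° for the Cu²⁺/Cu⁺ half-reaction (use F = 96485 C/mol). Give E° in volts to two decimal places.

+0.16 V

E°cell = −ΔG°/(nF) = −(-108.1×10³)/((2)(96485)) = +0.560 V.
Since Cu²⁺/Cu⁺ is the cathode and Cd²⁺/Cd the anode, E°cell = E°(Cu²⁺/Cu⁺) − E°(Cd²⁺/Cd).
So E°(Cu²⁺/Cu⁺) = E°cell + E°(Cd²⁺/Cd) = +0.560 + (-0.40) = +0.16 V.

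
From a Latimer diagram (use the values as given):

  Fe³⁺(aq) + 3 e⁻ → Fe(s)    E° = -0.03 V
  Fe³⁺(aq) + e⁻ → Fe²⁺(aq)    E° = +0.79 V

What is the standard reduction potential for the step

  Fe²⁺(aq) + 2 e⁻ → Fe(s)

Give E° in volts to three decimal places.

Sequential free energies add, so n₃E°₃ = n₁E°₁ + n₂E°₂.
With n₃ = 3, and the known step contributing 1×(+0.79) V, the unknown satisfies 2·E° = 3×(-0.03) − 1×(+0.79) = -0.880.
E° = -0.880 / 2 = -0.440 V.

-0.440 V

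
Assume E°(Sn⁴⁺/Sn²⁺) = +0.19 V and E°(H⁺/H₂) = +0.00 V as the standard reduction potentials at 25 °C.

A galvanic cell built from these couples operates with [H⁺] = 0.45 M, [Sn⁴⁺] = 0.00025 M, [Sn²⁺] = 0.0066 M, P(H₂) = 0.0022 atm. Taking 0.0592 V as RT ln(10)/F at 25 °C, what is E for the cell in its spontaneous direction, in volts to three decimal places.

+0.090 V

Sn⁴⁺/Sn²⁺ is the cathode (higher E°), H⁺/H₂ the anode: E°cell = +0.19 − (+0.00) = +0.19 V, n = 2.
Overall: Sn⁴⁺(aq) + H₂(g) → Sn²⁺(aq) + 2 H⁺(aq)
Q = [Sn²⁺]·[H⁺]^2 / ([Sn⁴⁺]·P(H₂)); log Q = 3.386.
E = E° − (0.0592/n) log Q = +0.19 − (0.0592/2)(3.386) = +0.090 V.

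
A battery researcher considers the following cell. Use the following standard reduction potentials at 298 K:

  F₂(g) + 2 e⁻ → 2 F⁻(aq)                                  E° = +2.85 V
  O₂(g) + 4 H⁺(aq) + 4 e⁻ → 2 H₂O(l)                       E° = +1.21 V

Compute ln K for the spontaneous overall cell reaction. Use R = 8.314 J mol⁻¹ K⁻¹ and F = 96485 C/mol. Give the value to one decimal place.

Cathode: F₂/F⁻; anode: O₂/H₂O. E°cell = (+2.85) − (+1.21) = +1.64 V, with n = 4.
ΔG° = −nFE° = −RT ln K, so ln K = nFE°/(RT) = (4)(96485)(+1.64) / ((8.314)(298)) = 255.468.

255.5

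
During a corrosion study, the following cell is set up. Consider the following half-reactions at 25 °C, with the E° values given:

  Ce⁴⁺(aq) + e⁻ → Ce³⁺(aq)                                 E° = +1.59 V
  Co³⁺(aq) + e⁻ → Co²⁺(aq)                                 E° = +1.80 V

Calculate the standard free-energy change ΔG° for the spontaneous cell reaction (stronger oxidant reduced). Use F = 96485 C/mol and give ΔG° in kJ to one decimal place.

Co³⁺/Co²⁺ (E° = +1.80 V) is the cathode; Ce⁴⁺/Ce³⁺ (E° = +1.59 V) is the anode, so E°cell = +0.21 V.
Balancing electrons gives n = 1 (lcm of 1 and 1).
ΔG° = −nFE° = −(1)(96485)(+0.21) = -20,262 J = -20.3 kJ.

-20.3 kJ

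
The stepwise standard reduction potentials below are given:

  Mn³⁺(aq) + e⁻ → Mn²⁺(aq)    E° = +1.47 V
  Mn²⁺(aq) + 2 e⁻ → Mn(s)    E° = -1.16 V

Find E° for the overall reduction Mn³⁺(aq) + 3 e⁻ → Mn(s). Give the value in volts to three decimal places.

-0.283 V

Standard free energies of sequential steps add: ΔG°₃ = ΔG°₁ + ΔG°₂, so n₃E°₃ = n₁E°₁ + n₂E°₂.
E°₃ = (1×+1.47 + 2×-1.16) / 3 = (-0.850) / 3 = -0.283 V.
Simply averaging or adding the two E° values would be wrong; the electron-weighted sum is required.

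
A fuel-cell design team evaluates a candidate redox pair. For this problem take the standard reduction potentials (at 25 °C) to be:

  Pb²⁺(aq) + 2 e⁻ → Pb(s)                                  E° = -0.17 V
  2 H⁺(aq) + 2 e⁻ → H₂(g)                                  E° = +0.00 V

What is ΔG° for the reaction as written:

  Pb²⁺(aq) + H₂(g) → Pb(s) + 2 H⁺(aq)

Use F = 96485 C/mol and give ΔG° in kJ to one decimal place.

As written, Pb²⁺/Pb is reduced (cathode) and H⁺/H₂ is oxidised (anode), so E°cell = (-0.17) − (+0.00) = -0.17 V.
Balancing electrons gives n = 2.
ΔG° = −nFE° = −(2)(96485)(-0.17) = 32,805 J = +32.8 kJ.

+32.8 kJ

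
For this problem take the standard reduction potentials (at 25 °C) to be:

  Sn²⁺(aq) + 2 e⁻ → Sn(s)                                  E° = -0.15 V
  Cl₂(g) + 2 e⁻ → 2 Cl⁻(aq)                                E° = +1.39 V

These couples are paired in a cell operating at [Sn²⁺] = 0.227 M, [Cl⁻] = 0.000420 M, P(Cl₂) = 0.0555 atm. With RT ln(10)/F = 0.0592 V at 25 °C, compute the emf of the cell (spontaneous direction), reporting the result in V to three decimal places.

+1.722 V

Cl₂/Cl⁻ is the cathode (higher E°), Sn²⁺/Sn the anode: E°cell = +1.39 − (-0.15) = +1.54 V, n = 2.
Overall: Cl₂(g) + Sn(s) → 2 Cl⁻(aq) + Sn²⁺(aq)
Q = [Cl⁻]^2·[Sn²⁺] / (P(Cl₂)); log Q = -6.142.
E = E° − (0.0592/n) log Q = +1.54 − (0.0592/2)(-6.142) = +1.722 V.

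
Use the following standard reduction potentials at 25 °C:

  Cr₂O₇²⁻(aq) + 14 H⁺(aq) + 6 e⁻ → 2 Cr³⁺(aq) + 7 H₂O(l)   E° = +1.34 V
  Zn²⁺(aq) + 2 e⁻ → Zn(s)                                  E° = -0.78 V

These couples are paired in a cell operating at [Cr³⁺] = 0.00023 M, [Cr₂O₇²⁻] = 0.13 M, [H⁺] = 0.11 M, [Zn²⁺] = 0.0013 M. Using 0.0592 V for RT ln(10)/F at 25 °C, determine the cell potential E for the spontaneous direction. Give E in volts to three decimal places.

+2.136 V

Cr₂O₇²⁻/Cr³⁺ is the cathode (higher E°), Zn²⁺/Zn the anode: E°cell = +1.34 − (-0.78) = +2.12 V, n = 6.
Overall: Cr₂O₇²⁻(aq) + 14 H⁺(aq) + 3 Zn(s) → 2 Cr³⁺(aq) + 7 H₂O(l) + 3 Zn²⁺(aq)
Q = [Cr³⁺]^2·[Zn²⁺]^3 / ([Cr₂O₇²⁻]·[H⁺]^14); log Q = -1.628.
E = E° − (0.0592/n) log Q = +2.12 − (0.0592/6)(-1.628) = +2.136 V.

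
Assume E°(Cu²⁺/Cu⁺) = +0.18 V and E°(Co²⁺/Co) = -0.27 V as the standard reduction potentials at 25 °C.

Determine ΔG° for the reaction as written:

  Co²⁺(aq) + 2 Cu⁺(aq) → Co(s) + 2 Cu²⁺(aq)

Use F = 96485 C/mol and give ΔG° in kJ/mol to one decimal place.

+86.8 kJ/mol

As written, Co²⁺/Co is reduced (cathode) and Cu²⁺/Cu⁺ is oxidised (anode), so E°cell = (-0.27) − (+0.18) = -0.45 V.
Balancing electrons gives n = 2.
ΔG° = −nFE° = −(2)(96485)(-0.45) = 86,836 J = +86.8 kJ/mol.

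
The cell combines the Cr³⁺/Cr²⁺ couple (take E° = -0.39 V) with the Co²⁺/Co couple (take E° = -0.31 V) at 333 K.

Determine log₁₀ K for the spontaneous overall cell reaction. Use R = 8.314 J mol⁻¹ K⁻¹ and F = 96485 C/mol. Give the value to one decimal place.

Cathode: Co²⁺/Co; anode: Cr³⁺/Cr²⁺. E°cell = (-0.31) − (-0.39) = +0.08 V, with n = 2.
ΔG° = −nFE° = −RT ln K, so ln K = nFE°/(RT) = (2)(96485)(+0.08) / ((8.314)(333)) = 5.576.
log₁₀ K = 5.576 / ln 10 = 2.4.

2.4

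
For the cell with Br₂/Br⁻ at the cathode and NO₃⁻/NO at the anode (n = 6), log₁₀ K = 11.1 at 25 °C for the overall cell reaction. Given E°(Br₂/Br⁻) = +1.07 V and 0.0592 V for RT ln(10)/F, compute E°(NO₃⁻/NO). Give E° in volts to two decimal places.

E°cell = (0.0592/n)·log K = (0.0592/6)(11.1) = +0.110 V.
Since Br₂/Br⁻ is the cathode and NO₃⁻/NO the anode, E°cell = E°(Br₂/Br⁻) − E°(NO₃⁻/NO).
So E°(NO₃⁻/NO) = E°(Br₂/Br⁻) − E°cell = (+1.07) − (+0.110) = +0.96 V.

+0.96 V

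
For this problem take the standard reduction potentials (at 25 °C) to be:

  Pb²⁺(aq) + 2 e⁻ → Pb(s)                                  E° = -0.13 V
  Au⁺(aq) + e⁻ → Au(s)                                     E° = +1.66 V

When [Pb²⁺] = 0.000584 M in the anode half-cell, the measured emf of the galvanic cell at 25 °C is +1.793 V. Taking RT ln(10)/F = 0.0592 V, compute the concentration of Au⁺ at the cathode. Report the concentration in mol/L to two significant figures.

Au⁺/Au is the cathode, Pb²⁺/Pb the anode: E°cell = +1.79 V, n = 2.
Overall reaction: 2 Au⁺(aq) + Pb(s) → 2 Au(s) + Pb²⁺(aq); Q = [Pb²⁺]^1/[Au⁺]^2.
From E = E° − (0.0592/n) log Q: log Q = (E° − E)·n/0.0592 = (+1.79 − (+1.793))·2/0.0592 = -0.1014.
So 2·log[Au⁺] = 1·log(0.000584) − log Q = -3.2336 − (-0.1014) = -3.1322; log[Au⁺] = -3.1322 / 2 = -1.5661; [Au⁺] = 10^(-1.5661) ≈ 0.027 M.

0.027 M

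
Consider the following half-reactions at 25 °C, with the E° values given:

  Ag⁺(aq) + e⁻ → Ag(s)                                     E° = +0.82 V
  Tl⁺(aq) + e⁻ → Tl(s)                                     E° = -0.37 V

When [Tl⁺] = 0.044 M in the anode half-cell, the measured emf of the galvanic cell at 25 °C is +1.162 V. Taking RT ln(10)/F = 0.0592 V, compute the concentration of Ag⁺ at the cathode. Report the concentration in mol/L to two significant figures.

Ag⁺/Ag is the cathode, Tl⁺/Tl the anode: E°cell = +1.19 V, n = 1.
Overall reaction: Ag⁺(aq) + Tl(s) → Ag(s) + Tl⁺(aq); Q = [Tl⁺]^1/[Ag⁺]^1.
From E = E° − (0.0592/n) log Q: log Q = (E° − E)·n/0.0592 = (+1.19 − (+1.162))·1/0.0592 = 0.4730.
So 1·log[Ag⁺] = 1·log(0.044) − log Q = -1.3565 − (0.4730) = -1.8295; [Ag⁺] = 10^(-1.8295) ≈ 0.015 M.

0.015 M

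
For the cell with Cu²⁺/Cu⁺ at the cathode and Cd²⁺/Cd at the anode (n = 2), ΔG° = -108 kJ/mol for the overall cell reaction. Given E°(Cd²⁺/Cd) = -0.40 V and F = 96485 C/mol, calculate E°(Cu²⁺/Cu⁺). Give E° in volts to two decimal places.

E°cell = −ΔG°/(nF) = −(-108×10³)/((2)(96485)) = +0.560 V.
Since Cu²⁺/Cu⁺ is the cathode and Cd²⁺/Cd the anode, E°cell = E°(Cu²⁺/Cu⁺) − E°(Cd²⁺/Cd).
So E°(Cu²⁺/Cu⁺) = E°cell + E°(Cd²⁺/Cd) = +0.560 + (-0.40) = +0.16 V.

+0.16 V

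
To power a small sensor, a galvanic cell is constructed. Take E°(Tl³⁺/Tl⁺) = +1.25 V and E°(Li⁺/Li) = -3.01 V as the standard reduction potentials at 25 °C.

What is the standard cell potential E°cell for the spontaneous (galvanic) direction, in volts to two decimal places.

+4.26 V

The Tl³⁺/Tl⁺ couple has the higher reduction potential, so it is the cathode; Li⁺/Li is oxidised at the anode.
E°cell = E°(cathode) − E°(anode) = (+1.25) − (-3.01) = +4.26 V.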